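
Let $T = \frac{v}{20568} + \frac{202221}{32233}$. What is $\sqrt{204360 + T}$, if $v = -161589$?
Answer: $\frac{\sqrt{2495029090594261403474}}{110494724} \approx 452.06$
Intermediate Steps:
$T = - \frac{349738903}{220989448}$ ($T = - \frac{161589}{20568} + \frac{202221}{32233} = \left(-161589\right) \frac{1}{20568} + 202221 \cdot \frac{1}{32233} = - \frac{53863}{6856} + \frac{202221}{32233} = - \frac{349738903}{220989448} \approx -1.5826$)
$\sqrt{204360 + T} = \sqrt{204360 - \frac{349738903}{220989448}} = \sqrt{\frac{45161053854377}{220989448}} = \frac{\sqrt{2495029090594261403474}}{110494724}$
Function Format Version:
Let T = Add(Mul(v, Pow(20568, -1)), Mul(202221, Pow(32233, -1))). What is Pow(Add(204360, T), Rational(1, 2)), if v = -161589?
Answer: Mul(Rational(1, 110494724), Pow(2495029090594261403474, Rational(1, 2))) ≈ 452.06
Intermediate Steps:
T = Rational(-349738903, 220989448) (T = Add(Mul(-161589, Pow(20568, -1)), Mul(202221, Pow(32233, -1))) = Add(Mul(-161589, Rational(1, 20568)), Mul(202221, Rational(1, 32233))) = Add(Rational(-53863, 6856), Rational(202221, 32233)) = Rational(-349738903, 220989448) ≈ -1.5826)
Pow(Add(204360, T), Rational(1, 2)) = Pow(Add(204360, Rational(-349738903, 220989448)), Rational(1, 2)) = Pow(Rational(45161053854377, 220989448), Rational(1, 2)) = Mul(Rational(1, 110494724), Pow(2495029090594261403474, Rational(1, 2)))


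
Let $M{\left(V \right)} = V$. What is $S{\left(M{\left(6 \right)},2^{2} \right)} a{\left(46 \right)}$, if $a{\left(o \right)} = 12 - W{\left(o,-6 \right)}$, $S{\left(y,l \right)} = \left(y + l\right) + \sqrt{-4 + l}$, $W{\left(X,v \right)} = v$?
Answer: $180$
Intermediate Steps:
$S{\left(y,l \right)} = l + y + \sqrt{-4 + l}$ ($S{\left(y,l \right)} = \left(l + y\right) + \sqrt{-4 + l} = l + y + \sqrt{-4 + l}$)
$a{\left(o \right)} = 18$ ($a{\left(o \right)} = 12 - -6 = 12 + 6 = 18$)
$S{\left(M{\left(6 \right)},2^{2} \right)} a{\left(46 \right)} = \left(2^{2} + 6 + \sqrt{-4 + 2^{2}}\right) 18 = \left(4 + 6 + \sqrt{-4 + 4}\right) 18 = \left(4 + 6 + \sqrt{0}\right) 18 = \left(4 + 6 + 0\right) 18 = 10 \cdot 18 = 180$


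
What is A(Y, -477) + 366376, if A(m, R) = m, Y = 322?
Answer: 366698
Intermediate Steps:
A(Y, -477) + 366376 = 322 + 366376 = 366698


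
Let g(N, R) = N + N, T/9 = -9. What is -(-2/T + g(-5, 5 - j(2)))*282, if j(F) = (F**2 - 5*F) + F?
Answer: 75952/27 ≈ 2813.0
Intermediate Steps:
T = -81 (T = 9*(-9) = -81)
j(F) = F**2 - 4*F
g(N, R) = 2*N
-(-2/T + g(-5, 5 - j(2)))*282 = -(-2/(-81) + 2*(-5))*282 = -(-2*(-1/81) - 10)*282 = -(2/81 - 10)*282 = -1*(-808/81)*282 = (808/81)*282 = 75952/27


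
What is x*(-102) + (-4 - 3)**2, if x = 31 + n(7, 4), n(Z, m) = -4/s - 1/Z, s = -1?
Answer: -24545/7 ≈ -3506.4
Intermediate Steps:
n(Z, m) = 4 - 1/Z (n(Z, m) = -4/(-1) - 1/Z = -4*(-1) - 1/Z = 4 - 1/Z)
x = 244/7 (x = 31 + (4 - 1/7) = 31 + 27/7 = 244/7 ≈ 34.857)
x*(-102) + (-4 - 3)**2 = (244/7)*(-102) + (-4 - 3)**2 = -24888/7 + (-7)**2 = -24888/7 + 49 = -24545/7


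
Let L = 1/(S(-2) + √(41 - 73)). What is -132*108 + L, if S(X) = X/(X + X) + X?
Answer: -1953078/137 - 16*I*√2/137 ≈ -14256.0 - 0.16516*I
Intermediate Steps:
S(X) = ½ + X (S(X) = X/((2*X)) + X = (1/(2*X))*X + X = ½ + X)
L = 1/(-3/2 + 4*I*√2) (L = 1/((½ - 2) + √(41 - 73)) = 1/(-3/2 + √(-32)) = 1/(-3/2 + 4*I*√2) ≈ -0.043796 - 0.16516*I)
-132*108 + L = -132*108 + (-6/137 - 16*I*√2/137) = -14256 + (-6/137 - 16*I*√2/137) = -1953078/137 - 16*I*√2/137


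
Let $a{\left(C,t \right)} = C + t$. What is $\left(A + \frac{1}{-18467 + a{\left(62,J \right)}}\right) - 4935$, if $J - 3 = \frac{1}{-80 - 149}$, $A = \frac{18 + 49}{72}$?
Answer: $- \frac{1497057118415}{303412248} \approx -4934.1$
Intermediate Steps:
$A = \frac{67}{72}$ ($A = 67 \cdot \frac{1}{72} = \frac{67}{72} \approx 0.93056$)
$J = \frac{686}{229}$ ($J = 3 + \frac{1}{-80 - 149} = 3 + \frac{1}{-229} = 3 - \frac{1}{229} = \frac{686}{229} \approx 2.9956$)
$\left(A + \frac{1}{-18467 + a{\left(62,J \right)}}\right) - 4935 = \left(\frac{67}{72} + \frac{1}{-18467 + \left(62 + \frac{686}{229}\right)}\right) - 4935 = \left(\frac{67}{72} + \frac{1}{-18467 + \frac{14884}{229}}\right) - 4935 = \left(\frac{67}{72} + \frac{1}{- \frac{4214059}{229}}\right) - 4935 = \left(\frac{67}{72} - \frac{229}{4214059}\right) - 4935 = \frac{282325465}{303412248} - 4935 = - \frac{1497057118415}{303412248}$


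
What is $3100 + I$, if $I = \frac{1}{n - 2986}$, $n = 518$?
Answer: $\frac{7650799}{2468} \approx 3100.0$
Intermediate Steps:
$I = - \frac{1}{2468}$ ($I = \frac{1}{518 - 2986} = \frac{1}{-2468} = - \frac{1}{2468} \approx -0.00040519$)
$3100 + I = 3100 - \frac{1}{2468} = \frac{7650799}{2468}$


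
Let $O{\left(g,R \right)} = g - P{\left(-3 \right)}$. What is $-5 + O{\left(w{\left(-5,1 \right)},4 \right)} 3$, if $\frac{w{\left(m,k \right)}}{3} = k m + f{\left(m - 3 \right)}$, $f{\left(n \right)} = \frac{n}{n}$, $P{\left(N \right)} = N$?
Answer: $-32$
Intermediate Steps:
$f{\left(n \right)} = 1$
$w{\left(m,k \right)} = 3 + 3 k m$ ($w{\left(m,k \right)} = 3 \left(k m + 1\right) = 3 \left(1 + k m\right) = 3 + 3 k m$)
$O{\left(g,R \right)} = 3 + g$ ($O{\left(g,R \right)} = g - -3 = g + 3 = 3 + g$)
$-5 + O{\left(w{\left(-5,1 \right)},4 \right)} 3 = -5 + \left(3 + \left(3 + 3 \cdot 1 \left(-5\right)\right)\right) 3 = -5 + \left(3 + \left(3 - 15\right)\right) 3 = -5 + \left(3 - 12\right) 3 = -5 - 27 = -32$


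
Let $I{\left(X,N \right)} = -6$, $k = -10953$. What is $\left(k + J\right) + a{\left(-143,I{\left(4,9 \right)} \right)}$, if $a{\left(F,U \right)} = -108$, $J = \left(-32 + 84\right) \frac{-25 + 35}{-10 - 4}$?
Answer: $- \frac{77687}{7} \approx -11098.0$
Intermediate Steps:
$J = - \frac{260}{7}$ ($J = 52 \frac{10}{-14} = 52 \cdot 10 \left(- \frac{1}{14}\right) = 52 \left(- \frac{5}{7}\right) = - \frac{260}{7} \approx -37.143$)
$\left(k + J\right) + a{\left(-143,I{\left(4,9 \right)} \right)} = \left(-10953 - \frac{260}{7}\right) - 108 = - \frac{76931}{7} - 108 = - \frac{77687}{7}$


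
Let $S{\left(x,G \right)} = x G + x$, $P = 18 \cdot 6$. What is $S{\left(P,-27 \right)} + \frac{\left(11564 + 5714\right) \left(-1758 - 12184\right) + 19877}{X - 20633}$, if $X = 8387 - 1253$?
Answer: $\frac{202964807}{13499} \approx 15036.0$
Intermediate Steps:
$P = 108$
$X = 7134$
$S{\left(x,G \right)} = x + G x$ ($S{\left(x,G \right)} = G x + x = x + G x$)
$S{\left(P,-27 \right)} + \frac{\left(11564 + 5714\right) \left(-1758 - 12184\right) + 19877}{X - 20633} = 108 \left(1 - 27\right) + \frac{\left(11564 + 5714\right) \left(-1758 - 12184\right) + 19877}{7134 - 20633} = 108 \left(-26\right) + \frac{17278 \left(-13942\right) + 19877}{-13499} = -2808 + \left(-240889876 + 19877\right) \left(- \frac{1}{13499}\right) = -2808 - - \frac{240869999}{13499} = -2808 + \frac{240869999}{13499} = \frac{202964807}{13499}$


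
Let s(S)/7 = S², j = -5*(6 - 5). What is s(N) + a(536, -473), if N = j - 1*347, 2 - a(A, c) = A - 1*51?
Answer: 866845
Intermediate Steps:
a(A, c) = 53 - A (a(A, c) = 2 - (A - 1*51) = 2 - (A - 51) = 2 - (-51 + A) = 2 + (51 - A) = 53 - A)
j = -5 (j = -5*1 = -5)
N = -352 (N = -5 - 1*347 = -5 - 347 = -352)
s(S) = 7*S²
s(N) + a(536, -473) = 7*(-352)² + (53 - 1*536) = 7*123904 + (53 - 536) = 867328 - 483 = 866845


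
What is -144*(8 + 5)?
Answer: -1872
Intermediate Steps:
-144*(8 + 5) = -144*13 = -24*78 = -1872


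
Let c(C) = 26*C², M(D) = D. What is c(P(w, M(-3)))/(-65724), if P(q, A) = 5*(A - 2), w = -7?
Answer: -8125/32862 ≈ -0.24725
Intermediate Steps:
P(q, A) = -10 + 5*A (P(q, A) = 5*(-2 + A) = -10 + 5*A)
c(P(w, M(-3)))/(-65724) = (26*(-10 + 5*(-3))²)/(-65724) = (26*(-10 - 15)²)*(-1/65724) = (26*(-25)²)*(-1/65724) = (26*625)*(-1/65724) = 16250*(-1/65724) = -8125/32862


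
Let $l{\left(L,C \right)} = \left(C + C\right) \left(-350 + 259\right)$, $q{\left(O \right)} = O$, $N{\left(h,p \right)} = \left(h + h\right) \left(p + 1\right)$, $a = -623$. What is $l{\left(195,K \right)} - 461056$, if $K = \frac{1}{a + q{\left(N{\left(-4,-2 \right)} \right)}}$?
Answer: $- \frac{283549258}{615} \approx -4.6106 \cdot 10^{5}$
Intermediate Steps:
$N{\left(h,p \right)} = 2 h \left(1 + p\right)$
$K = - \frac{1}{615}$ ($K = \frac{1}{-623 + 2 \left(-4\right) \left(1 - 2\right)} = \frac{1}{-623 + 2 \left(-4\right) \left(-1\right)} = \frac{1}{-623 + 8} = \frac{1}{-615} = - \frac{1}{615} \approx -0.001626$)
$l{\left(L,C \right)} = - 182 C$ ($l{\left(L,C \right)} = 2 C \left(-91\right) = - 182 C$)
$l{\left(195,K \right)} - 461056 = \left(-182\right) \left(- \frac{1}{615}\right) - 461056 = \frac{182}{615} - 461056 = - \frac{283549258}{615}$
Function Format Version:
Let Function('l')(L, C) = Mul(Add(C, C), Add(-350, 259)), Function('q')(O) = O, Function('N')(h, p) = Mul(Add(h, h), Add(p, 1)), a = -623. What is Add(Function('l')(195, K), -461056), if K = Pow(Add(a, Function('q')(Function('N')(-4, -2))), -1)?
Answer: Rational(-283549258, 615) ≈ -4.6106e+5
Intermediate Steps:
Function('N')(h, p) = Mul(2, h, Add(1, p)) (Function('N')(h, p) = Mul(Mul(2, h), Add(1, p)) = Mul(2, h, Add(1, p)))
K = Rational(-1, 615) (K = Pow(Add(-623, Mul(2, -4, Add(1, -2))), -1) = Pow(Add(-623, Mul(2, -4, -1)), -1) = Pow(Add(-623, 8), -1) = Pow(-615, -1) = Rational(-1, 615) ≈ -0.0016260)
Function('l')(L, C) = Mul(-182, C) (Function('l')(L, C) = Mul(Mul(2, C), -91) = Mul(-182, C))
Add(Function('l')(195, K), -461056) = Add(Mul(-182, Rational(-1, 615)), -461056) = Add(Rational(182, 615), -461056) = Rational(-283549258, 615)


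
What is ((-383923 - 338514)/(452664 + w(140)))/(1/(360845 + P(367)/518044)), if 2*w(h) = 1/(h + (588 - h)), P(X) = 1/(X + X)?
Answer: -14571381042056334596919/25302066936198505 ≈ -5.7590e+5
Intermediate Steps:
P(X) = 1/(2*X)
w(h) = 1/1176 (w(h) = 1/(2*(h + (588 - h))) = (1/2)/588 = (1/2)*(1/588) = 1/1176)
((-383923 - 338514)/(452664 + w(140)))/(1/(360845 + P(367)/518044)) = ((-383923 - 338514)/(452664 + 1/1176))/(1/(360845 + ((1/2)/367)/518044)) = (-722437/532332865/1176)/(1/(360845 + ((1/2)*(1/367))*(1/518044))) = (-722437*1176/532332865)/(1/(360845 + (1/734)*(1/518044))) = -849585912/(532332865*(1/(360845 + 1/380244296))) = -849585912/(532332865*(1/(137209252990121/380244296))) = -849585912/(532332865*380244296/137209252990121) = -849585912/532332865*137209252990121/380244296 = -14571381042056334596919/25302066936198505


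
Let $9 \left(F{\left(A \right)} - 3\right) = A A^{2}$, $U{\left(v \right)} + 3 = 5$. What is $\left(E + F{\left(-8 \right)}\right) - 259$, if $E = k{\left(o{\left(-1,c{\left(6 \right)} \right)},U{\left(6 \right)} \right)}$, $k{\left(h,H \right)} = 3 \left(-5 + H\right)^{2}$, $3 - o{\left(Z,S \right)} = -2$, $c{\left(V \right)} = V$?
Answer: $- \frac{2573}{9} \approx -285.89$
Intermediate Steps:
$U{\left(v \right)} = 2$ ($U{\left(v \right)} = -3 + 5 = 2$)
$o{\left(Z,S \right)} = 5$ ($o{\left(Z,S \right)} = 3 - -2 = 3 + 2 = 5$)
$F{\left(A \right)} = 3 + \frac{A^{3}}{9}$ ($F{\left(A \right)} = 3 + \frac{A A^{2}}{9} = 3 + \frac{A^{3}}{9}$)
$E = 27$ ($E = 3 \left(-5 + 2\right)^{2} = 3 \left(-3\right)^{2} = 3 \cdot 9 = 27$)
$\left(E + F{\left(-8 \right)}\right) - 259 = \left(27 + \left(3 + \frac{\left(-8\right)^{3}}{9}\right)\right) - 259 = \left(27 + \left(3 + \frac{1}{9} \left(-512\right)\right)\right) - 259 = \left(27 + \left(3 - \frac{512}{9}\right)\right) - 259 = \left(27 - \frac{485}{9}\right) - 259 = - \frac{242}{9} - 259 = - \frac{2573}{9}$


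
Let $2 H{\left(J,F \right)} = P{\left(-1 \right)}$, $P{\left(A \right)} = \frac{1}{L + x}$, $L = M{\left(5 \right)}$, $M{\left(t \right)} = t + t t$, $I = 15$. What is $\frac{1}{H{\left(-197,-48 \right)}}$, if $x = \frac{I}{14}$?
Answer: $\frac{435}{7} \approx 62.143$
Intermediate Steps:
$M{\left(t \right)} = t + t^{2}$
$x = \frac{15}{14} \approx 1.0714$
$L = 30$ ($L = 5 \left(1 + 5\right) = 5 \cdot 6 = 30$)
$P{\left(A \right)} = \frac{14}{435}$ ($P{\left(A \right)} = \frac{1}{30 + \frac{15}{14}} = \frac{1}{\frac{435}{14}} = \frac{14}{435}$)
$H{\left(J,F \right)} = \frac{7}{435}$ ($H{\left(J,F \right)} = \frac{1}{2} \cdot \frac{14}{435} = \frac{7}{435}$)
$\frac{1}{H{\left(-197,-48 \right)}} = \frac{1}{\frac{7}{435}} = \frac{435}{7}$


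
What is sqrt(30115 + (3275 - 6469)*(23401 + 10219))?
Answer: I*sqrt(107352165) ≈ 10361.0*I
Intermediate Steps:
sqrt(30115 + (3275 - 6469)*(23401 + 10219)) = sqrt(30115 - 3194*33620) = sqrt(30115 - 107382280) = sqrt(-107352165) = I*sqrt(107352165)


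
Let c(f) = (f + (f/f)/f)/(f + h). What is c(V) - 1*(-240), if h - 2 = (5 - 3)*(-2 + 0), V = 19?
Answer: 77882/323 ≈ 241.12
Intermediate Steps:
h = -2 (h = 2 + (5 - 3)*(-2 + 0) = 2 + 2*(-2) = 2 - 4 = -2)
c(f) = (f + 1/f)/(-2 + f) (c(f) = (f + (f/f)/f)/(f - 2) = (f + 1/f)/(-2 + f))
c(V) - 1*(-240) = (1 + 19²)/(19*(-2 + 19)) - 1*(-240) = (1/19)*(1 + 361)/17 + 240 = (1/19)*(1/17)*362 + 240 = 362/323 + 240 = 77882/323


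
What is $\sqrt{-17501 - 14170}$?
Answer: $9 i \sqrt{391} \approx 177.96 i$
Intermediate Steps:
$\sqrt{-17501 - 14170} = \sqrt{-31671} = 9 i \sqrt{391}$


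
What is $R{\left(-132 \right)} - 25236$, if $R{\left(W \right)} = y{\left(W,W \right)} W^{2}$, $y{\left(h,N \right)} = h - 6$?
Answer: $-2429748$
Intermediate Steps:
$y{\left(h,N \right)} = -6 + h$
$R{\left(W \right)} = W^{2} \left(-6 + W\right)$ ($R{\left(W \right)} = \left(-6 + W\right) W^{2} = W^{2} \left(-6 + W\right)$)
$R{\left(-132 \right)} - 25236 = \left(-132\right)^{2} \left(-6 - 132\right) - 25236 = 17424 \left(-138\right) - 25236 = -2404512 - 25236 = -2429748$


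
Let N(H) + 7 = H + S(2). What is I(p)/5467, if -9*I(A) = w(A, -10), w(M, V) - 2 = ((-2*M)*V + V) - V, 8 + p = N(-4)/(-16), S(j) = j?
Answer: 587/196812 ≈ 0.0029825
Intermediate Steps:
N(H) = -5 + H (N(H) = -7 + (H + 2) = -7 + (2 + H) = -5 + H)
p = -119/16 (p = -8 + (-5 - 4)/(-16) = -8 - 9*(-1/16) = -8 + 9/16 = -119/16 ≈ -7.4375)
w(M, V) = 2 - 2*M*V (w(M, V) = 2 + (((-2*M)*V + V) - V) = 2 + ((-2*M*V + V) - V) = 2 + ((V - 2*M*V) - V) = 2 - 2*M*V)
I(A) = -2/9 - 20*A/9 (I(A) = -(2 - 2*A*(-10))/9 = -(2 + 20*A)/9 = -2/9 - 20*A/9)
I(p)/5467 = (-2/9 - 20/9*(-119/16))/5467 = (-2/9 + 595/36)*(1/5467) = (587/36)*(1/5467) = 587/196812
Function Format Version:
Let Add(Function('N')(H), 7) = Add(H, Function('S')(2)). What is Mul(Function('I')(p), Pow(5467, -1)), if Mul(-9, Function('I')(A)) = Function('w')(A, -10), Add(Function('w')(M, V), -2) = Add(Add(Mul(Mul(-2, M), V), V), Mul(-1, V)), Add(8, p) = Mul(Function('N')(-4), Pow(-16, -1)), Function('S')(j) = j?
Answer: Rational(587, 196812) ≈ 0.0029825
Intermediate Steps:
Function('N')(H) = Add(-5, H) (Function('N')(H) = Add(-7, Add(H, 2)) = Add(-7, Add(2, H)) = Add(-5, H))
p = Rational(-119, 16) (p = Add(-8, Mul(Add(-5, -4), Pow(-16, -1))) = Add(-8, Mul(-9, Rational(-1, 16))) = Add(-8, Rational(9, 16)) = Rational(-119, 16) ≈ -7.4375)
Function('w')(M, V) = Add(2, Mul(-2, M, V)) (Function('w')(M, V) = Add(2, Add(Add(Mul(Mul(-2, M), V), V), Mul(-1, V))) = Add(2, Add(Add(Mul(-2, M, V), V), Mul(-1, V))) = Add(2, Add(Add(V, Mul(-2, M, V)), Mul(-1, V))) = Add(2, Mul(-2, M, V)))
Function('I')(A) = Add(Rational(-2, 9), Mul(Rational(-20, 9), A)) (Function('I')(A) = Mul(Rational(-1, 9), Add(2, Mul(-2, A, -10))) = Mul(Rational(-1, 9), Add(2, Mul(20, A))) = Add(Rational(-2, 9), Mul(Rational(-20, 9), A)))
Mul(Function('I')(p), Pow(5467, -1)) = Mul(Add(Rational(-2, 9), Mul(Rational(-20, 9), Rational(-119, 16))), Pow(5467, -1)) = Mul(Add(Rational(-2, 9), Rational(595, 36)), Rational(1, 5467)) = Mul(Rational(587, 36), Rational(1, 5467)) = Rational(587, 196812)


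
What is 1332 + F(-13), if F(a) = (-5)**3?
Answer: 1207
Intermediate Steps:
F(a) = -125
1332 + F(-13) = 1332 - 125 = 1207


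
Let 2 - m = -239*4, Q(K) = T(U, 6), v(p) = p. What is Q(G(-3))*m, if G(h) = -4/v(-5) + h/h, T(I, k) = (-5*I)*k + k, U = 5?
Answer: -137952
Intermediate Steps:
T(I, k) = k - 5*I*k (T(I, k) = -5*I*k + k = k - 5*I*k)
G(h) = 9/5 (G(h) = -4/(-5) + h/h = -4*(-⅕) + 1 = ⅘ + 1 = 9/5)
Q(K) = -144 (Q(K) = 6*(1 - 5*5) = 6*(1 - 25) = 6*(-24) = -144)
m = 958 (m = 2 - (-239)*4 = 2 - 1*(-956) = 2 + 956 = 958)
Q(G(-3))*m = -144*958 = -137952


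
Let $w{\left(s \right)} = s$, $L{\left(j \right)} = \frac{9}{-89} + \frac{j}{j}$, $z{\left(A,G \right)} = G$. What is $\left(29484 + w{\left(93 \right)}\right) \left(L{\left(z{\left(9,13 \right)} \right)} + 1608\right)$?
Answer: $\frac{4235189784}{89} \approx 4.7586 \cdot 10^{7}$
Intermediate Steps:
$L{\left(j \right)} = \frac{80}{89}$ ($L{\left(j \right)} = 9 \left(- \frac{1}{89}\right) + 1 = - \frac{9}{89} + 1 = \frac{80}{89}$)
$\left(29484 + w{\left(93 \right)}\right) \left(L{\left(z{\left(9,13 \right)} \right)} + 1608\right) = \left(29484 + 93\right) \left(\frac{80}{89} + 1608\right) = 29577 \cdot \frac{143192}{89} = \frac{4235189784}{89}$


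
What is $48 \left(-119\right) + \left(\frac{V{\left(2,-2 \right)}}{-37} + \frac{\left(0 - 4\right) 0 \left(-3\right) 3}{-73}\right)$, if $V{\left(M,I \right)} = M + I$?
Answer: $-5712$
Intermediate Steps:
$V{\left(M,I \right)} = I + M$
$48 \left(-119\right) + \left(\frac{V{\left(2,-2 \right)}}{-37} + \frac{\left(0 - 4\right) 0 \left(-3\right) 3}{-73}\right) = 48 \left(-119\right) + \left(\frac{-2 + 2}{-37} + \frac{\left(0 - 4\right) 0 \left(-3\right) 3}{-73}\right) = -5712 + \left(0 \left(- \frac{1}{37}\right) + - 4 \cdot 0 \cdot 3 \left(- \frac{1}{73}\right)\right) = -5712 + \left(0 + \left(-4\right) 0 \left(- \frac{1}{73}\right)\right) = -5712 + \left(0 + 0 \left(- \frac{1}{73}\right)\right) = -5712 + \left(0 + 0\right) = -5712 + 0 = -5712$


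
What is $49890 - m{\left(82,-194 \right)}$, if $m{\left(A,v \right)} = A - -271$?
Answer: $49537$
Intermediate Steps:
$m{\left(A,v \right)} = 271 + A$ ($m{\left(A,v \right)} = A + 271 = 271 + A$)
$49890 - m{\left(82,-194 \right)} = 49890 - \left(271 + 82\right) = 49890 - 353 = 49537$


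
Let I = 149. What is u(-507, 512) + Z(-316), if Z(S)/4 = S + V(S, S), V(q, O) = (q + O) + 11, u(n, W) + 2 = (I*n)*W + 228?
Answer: -38681538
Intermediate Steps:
u(n, W) = 226 + 149*W*n (u(n, W) = -2 + ((149*n)*W + 228) = -2 + (149*W*n + 228) = -2 + (228 + 149*W*n) = 226 + 149*W*n)
V(q, O) = 11 + O + q (V(q, O) = (O + q) + 11 = 11 + O + q)
Z(S) = 44 + 12*S (Z(S) = 4*(S + (11 + S + S)) = 4*(S + (11 + 2*S)) = 4*(11 + 3*S) = 44 + 12*S)
u(-507, 512) + Z(-316) = (226 + 149*512*(-507)) + (44 + 12*(-316)) = (226 - 38678016) + (44 - 3792) = -38677790 - 3748 = -38681538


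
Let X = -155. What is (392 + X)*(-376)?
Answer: -89112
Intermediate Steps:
(392 + X)*(-376) = (392 - 155)*(-376) = 237*(-376) = -89112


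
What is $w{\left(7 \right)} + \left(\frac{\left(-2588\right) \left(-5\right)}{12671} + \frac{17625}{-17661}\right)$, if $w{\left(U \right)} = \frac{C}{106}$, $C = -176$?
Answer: $- \frac{6472297861}{3953491381} \approx -1.6371$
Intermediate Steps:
$w{\left(U \right)} = - \frac{88}{53}$ ($w{\left(U \right)} = - \frac{176}{106} = \left(-176\right) \frac{1}{106} = - \frac{88}{53}$)
$w{\left(7 \right)} + \left(\frac{\left(-2588\right) \left(-5\right)}{12671} + \frac{17625}{-17661}\right) = - \frac{88}{53} + \left(\frac{\left(-2588\right) \left(-5\right)}{12671} + \frac{17625}{-17661}\right) = - \frac{88}{53} + \left(12940 \cdot \frac{1}{12671} + 17625 \left(- \frac{1}{17661}\right)\right) = - \frac{88}{53} + \left(\frac{12940}{12671} - \frac{5875}{5887}\right) = - \frac{88}{53} + \frac{1735655}{74594177} = - \frac{6472297861}{3953491381}$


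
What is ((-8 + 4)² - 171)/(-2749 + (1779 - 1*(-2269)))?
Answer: -155/1299 ≈ -0.11932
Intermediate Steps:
((-8 + 4)² - 171)/(-2749 + (1779 - 1*(-2269))) = ((-4)² - 171)/(-2749 + (1779 + 2269)) = (16 - 171)/(-2749 + 4048) = -155/1299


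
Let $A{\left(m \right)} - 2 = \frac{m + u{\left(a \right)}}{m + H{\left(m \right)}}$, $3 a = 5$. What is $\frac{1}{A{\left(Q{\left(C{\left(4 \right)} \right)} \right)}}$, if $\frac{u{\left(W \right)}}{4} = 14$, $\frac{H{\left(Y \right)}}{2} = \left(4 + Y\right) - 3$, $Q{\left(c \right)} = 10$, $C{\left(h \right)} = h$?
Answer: $\frac{16}{65} \approx 0.24615$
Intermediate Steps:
$a = \frac{5}{3}$ ($a = \frac{1}{3} \cdot 5 = \frac{5}{3} \approx 1.6667$)
$H{\left(Y \right)} = 2 + 2 Y$ ($H{\left(Y \right)} = 2 \left(\left(4 + Y\right) - 3\right) = 2 \left(1 + Y\right) = 2 + 2 Y$)
$u{\left(W \right)} = 56$ ($u{\left(W \right)} = 4 \cdot 14 = 56$)
$A{\left(m \right)} = 2 + \frac{56 + m}{2 + 3 m}$ ($A{\left(m \right)} = 2 + \frac{m + 56}{m + \left(2 + 2 m\right)} = 2 + \frac{56 + m}{2 + 3 m}$)
$\frac{1}{A{\left(Q{\left(C{\left(4 \right)} \right)} \right)}} = \frac{1}{\frac{1}{2 + 3 \cdot 10} \left(60 + 7 \cdot 10\right)} = \frac{1}{\frac{1}{2 + 30} \left(60 + 70\right)} = \frac{1}{\frac{1}{32} \cdot 130} = \frac{1}{\frac{65}{16}} = \frac{16}{65}$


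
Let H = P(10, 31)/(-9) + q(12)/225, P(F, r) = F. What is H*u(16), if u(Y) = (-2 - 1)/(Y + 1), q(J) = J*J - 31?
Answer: 137/1275 ≈ 0.10745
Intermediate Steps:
q(J) = -31 + J² (q(J) = J² - 31 = -31 + J²)
H = -137/225 (H = 10/(-9) + (-31 + 12²)/225 = 10*(-⅑) + (-31 + 144)*(1/225) = -10/9 + 113*(1/225) = -10/9 + 113/225 = -137/225 ≈ -0.60889)
u(Y) = -3/(1 + Y)
H*u(16) = -(-137)/(75*(1 + 16)) = -(-137)/(75*17) = -137/225*(-3/17) = 137/1275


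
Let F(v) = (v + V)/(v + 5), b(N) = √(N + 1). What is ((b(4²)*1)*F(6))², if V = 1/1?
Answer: 833/121 ≈ 6.8843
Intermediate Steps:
V = 1
b(N) = √(1 + N)
F(v) = (1 + v)/(5 + v) (F(v) = (v + 1)/(v + 5) = (1 + v)/(5 + v))
((b(4²)*1)*F(6))² = ((√(1 + 4²)*1)*((1 + 6)/(5 + 6)))² = ((√(1 + 16)*1)*(7/11))² = ((√17*1)*((1/11)*7))² = (√17*(7/11))² = (7*√17/11)² = 833/121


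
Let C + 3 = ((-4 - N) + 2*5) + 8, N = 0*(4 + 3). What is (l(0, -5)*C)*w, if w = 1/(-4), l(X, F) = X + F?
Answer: 55/4 ≈ 13.750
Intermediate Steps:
N = 0 (N = 0*7 = 0)
l(X, F) = F + X
C = 11 (C = -3 + (((-4 - 1*0) + 2*5) + 8) = -3 + (((-4 + 0) + 10) + 8) = -3 + ((-4 + 10) + 8) = -3 + (6 + 8) = -3 + 14 = 11)
w = -1/4 ≈ -0.25000
(l(0, -5)*C)*w = ((-5 + 0)*11)*(-1/4) = -5*11*(-1/4) = -55*(-1/4) = 55/4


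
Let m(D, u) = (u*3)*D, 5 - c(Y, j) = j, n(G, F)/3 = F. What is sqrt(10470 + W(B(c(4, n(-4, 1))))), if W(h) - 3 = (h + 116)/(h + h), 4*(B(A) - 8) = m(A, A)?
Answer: sqrt(5071726)/22 ≈ 102.37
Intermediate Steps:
n(G, F) = 3*F
c(Y, j) = 5 - j
m(D, u) = 3*D*u (m(D, u) = (3*u)*D = 3*D*u)
B(A) = 8 + 3*A**2/4 (B(A) = 8 + (3*A*A)/4 = 8 + (3*A**2)/4 = 8 + 3*A**2/4)
W(h) = 3 + (116 + h)/(2*h) (W(h) = 3 + (h + 116)/(h + h) = 3 + (116 + h)/((2*h)) = 3 + (116 + h)*(1/(2*h)) = 3 + (116 + h)/(2*h))
sqrt(10470 + W(B(c(4, n(-4, 1))))) = sqrt(10470 + (7/2 + 58/(8 + 3*(5 - 3)**2/4))) = sqrt(10470 + (7/2 + 58/(8 + (3/4)*2**2))) = sqrt(10470 + (7/2 + 58/(8 + (3/4)*4))) = sqrt(10470 + (7/2 + 58/(8 + 3))) = sqrt(10470 + (7/2 + 58/11)) = sqrt(10470 + 193/22) = sqrt(230533/22) = sqrt(5071726)/22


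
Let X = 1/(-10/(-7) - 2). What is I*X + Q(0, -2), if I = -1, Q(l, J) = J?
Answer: -1/4 ≈ -0.25000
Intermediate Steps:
X = -7/4 (X = 1/(-10*(-1/7) - 2) = 1/(10/7 - 2) = 1/(-4/7) = -7/4 ≈ -1.7500)
I*X + Q(0, -2) = -1*(-7/4) - 2 = 7/4 - 2 = -1/4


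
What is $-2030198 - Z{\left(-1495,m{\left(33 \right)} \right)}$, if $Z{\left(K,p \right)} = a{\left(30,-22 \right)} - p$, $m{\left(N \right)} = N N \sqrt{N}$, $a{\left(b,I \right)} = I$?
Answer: $-2030176 + 1089 \sqrt{33} \approx -2.0239 \cdot 10^{6}$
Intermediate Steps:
$m{\left(N \right)} = N^{\frac{5}{2}}$ ($m{\left(N \right)} = N^{2} \sqrt{N} = N^{\frac{5}{2}}$)
$Z{\left(K,p \right)} = -22 - p$
$-2030198 - Z{\left(-1495,m{\left(33 \right)} \right)} = -2030198 - \left(-22 - 33^{\frac{5}{2}}\right) = -2030198 - \left(-22 - 1089 \sqrt{33}\right) = -2030198 + \left(22 + 1089 \sqrt{33}\right) = -2030176 + 1089 \sqrt{33}$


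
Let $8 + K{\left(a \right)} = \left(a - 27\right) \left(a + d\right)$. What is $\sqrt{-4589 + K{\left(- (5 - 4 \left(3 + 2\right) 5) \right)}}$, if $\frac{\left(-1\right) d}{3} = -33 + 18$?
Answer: $3 \sqrt{547} \approx 70.164$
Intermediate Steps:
$d = 45$ ($d = - 3 \left(-33 + 18\right) = \left(-3\right) \left(-15\right) = 45$)
$K{\left(a \right)} = -8 + \left(-27 + a\right) \left(45 + a\right)$ ($K{\left(a \right)} = -8 + \left(a - 27\right) \left(a + 45\right) = -8 + \left(-27 + a\right) \left(45 + a\right)$)
$\sqrt{-4589 + K{\left(- (5 - 4 \left(3 + 2\right) 5) \right)}} = \sqrt{-4589 + \left(-1223 + \left(- (5 - 4 \left(3 + 2\right) 5)\right)^{2} + 18 \left(- (5 - 4 \left(3 + 2\right) 5)\right)\right)} = \sqrt{-4589 + \left(-1223 + \left(- (5 - 4 \cdot 5 \cdot 5)\right)^{2} + 18 \left(- (5 - 4 \cdot 5 \cdot 5)\right)\right)} = \sqrt{-4589 + \left(-1223 + \left(- (5 - 100)\right)^{2} + 18 \left(- (5 - 100)\right)\right)} = \sqrt{-4589 + \left(-1223 + \left(\left(-1\right) \left(-95\right)\right)^{2} + 18 \left(\left(-1\right) \left(-95\right)\right)\right)} = \sqrt{-4589 + \left(-1223 + 95^{2} + 18 \cdot 95\right)} = \sqrt{-4589 + \left(-1223 + 9025 + 1710\right)} = \sqrt{-4589 + 9512} = \sqrt{4923} = 3 \sqrt{547}$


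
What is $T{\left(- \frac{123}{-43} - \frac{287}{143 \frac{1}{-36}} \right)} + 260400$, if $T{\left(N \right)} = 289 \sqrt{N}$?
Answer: $260400 + \frac{289 \sqrt{2840007885}}{6149} \approx 2.629 \cdot 10^{5}$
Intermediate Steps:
$T{\left(- \frac{123}{-43} - \frac{287}{143 \frac{1}{-36}} \right)} + 260400 = 289 \sqrt{- \frac{123}{-43} - \frac{287}{143 \frac{1}{-36}}} + 260400 = 289 \sqrt{\left(-123\right) \left(- \frac{1}{43}\right) - \frac{287}{143 \left(- \frac{1}{36}\right)}} + 260400 = 289 \sqrt{\frac{123}{43} - \frac{287}{- \frac{143}{36}}} + 260400 = 289 \sqrt{\frac{123}{43} - - \frac{10332}{143}} + 260400 = 289 \sqrt{\frac{123}{43} + \frac{10332}{143}} + 260400 = 289 \sqrt{\frac{461865}{6149}} + 260400 = 289 \frac{\sqrt{2840007885}}{6149} + 260400 = \frac{289 \sqrt{2840007885}}{6149} + 260400 = 260400 + \frac{289 \sqrt{2840007885}}{6149}$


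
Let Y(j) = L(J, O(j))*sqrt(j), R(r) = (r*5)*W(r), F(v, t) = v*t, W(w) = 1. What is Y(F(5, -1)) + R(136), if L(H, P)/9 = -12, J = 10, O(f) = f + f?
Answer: 680 - 108*I*sqrt(5) ≈ 680.0 - 241.5*I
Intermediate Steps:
O(f) = 2*f
L(H, P) = -108 (L(H, P) = 9*(-12) = -108)
F(v, t) = t*v
R(r) = 5*r (R(r) = (r*5)*1 = (5*r)*1 = 5*r)
Y(j) = -108*sqrt(j)
Y(F(5, -1)) + R(136) = -108*I*sqrt(5) + 5*136 = -108*I*sqrt(5) + 680 = 680 - 108*I*sqrt(5)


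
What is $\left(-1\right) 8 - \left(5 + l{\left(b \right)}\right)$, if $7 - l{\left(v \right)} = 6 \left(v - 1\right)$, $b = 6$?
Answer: $10$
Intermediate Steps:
$l{\left(v \right)} = 13 - 6 v$ ($l{\left(v \right)} = 7 - 6 \left(v - 1\right) = 7 - 6 \left(-1 + v\right) = 7 - \left(-6 + 6 v\right) = 13 - 6 v$)
$\left(-1\right) 8 - \left(5 + l{\left(b \right)}\right) = \left(-1\right) 8 - \left(18 - 36\right) = -8 - -18 = -8 + \left(-5 + 23\right) = -8 + 18 = 10$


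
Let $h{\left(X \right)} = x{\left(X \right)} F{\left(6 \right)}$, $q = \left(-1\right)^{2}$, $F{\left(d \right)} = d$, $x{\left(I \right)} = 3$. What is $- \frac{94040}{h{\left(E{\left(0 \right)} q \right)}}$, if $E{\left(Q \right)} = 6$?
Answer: $- \frac{47020}{9} \approx -5224.4$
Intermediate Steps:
$q = 1$
$h{\left(X \right)} = 18$ ($h{\left(X \right)} = 3 \cdot 6 = 18$)
$- \frac{94040}{h{\left(E{\left(0 \right)} q \right)}} = - \frac{94040}{18} = \left(-94040\right) \frac{1}{18} = - \frac{47020}{9}$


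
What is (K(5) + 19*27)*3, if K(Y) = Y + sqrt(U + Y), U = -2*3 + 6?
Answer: 1554 + 3*sqrt(5) ≈ 1560.7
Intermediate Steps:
U = 0 (U = -6 + 6 = 0)
K(Y) = Y + sqrt(Y) (K(Y) = Y + sqrt(0 + Y) = Y + sqrt(Y))
(K(5) + 19*27)*3 = ((5 + sqrt(5)) + 19*27)*3 = ((5 + sqrt(5)) + 513)*3 = (518 + sqrt(5))*3 = 1554 + 3*sqrt(5)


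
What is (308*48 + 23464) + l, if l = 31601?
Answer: 69849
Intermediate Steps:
(308*48 + 23464) + l = (308*48 + 23464) + 31601 = (14784 + 23464) + 31601 = 38248 + 31601 = 69849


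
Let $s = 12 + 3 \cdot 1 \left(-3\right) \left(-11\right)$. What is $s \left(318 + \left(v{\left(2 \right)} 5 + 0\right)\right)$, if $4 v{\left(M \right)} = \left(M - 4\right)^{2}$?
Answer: $35853$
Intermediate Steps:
$v{\left(M \right)} = \frac{\left(-4 + M\right)^{2}}{4}$ ($v{\left(M \right)} = \frac{\left(M - 4\right)^{2}}{4} = \frac{\left(-4 + M\right)^{2}}{4}$)
$s = 111$ ($s = 12 + 3 \left(-3\right) \left(-11\right) = 12 - -99 = 12 + 99 = 111$)
$s \left(318 + \left(v{\left(2 \right)} 5 + 0\right)\right) = 111 \left(318 + \left(\frac{\left(-4 + 2\right)^{2}}{4} \cdot 5 + 0\right)\right) = 111 \left(318 + \left(\frac{\left(-2\right)^{2}}{4} \cdot 5 + 0\right)\right) = 111 \left(318 + \left(\frac{1}{4} \cdot 4 \cdot 5 + 0\right)\right) = 111 \left(318 + \left(1 \cdot 5 + 0\right)\right) = 111 \left(318 + \left(5 + 0\right)\right) = 111 \left(318 + 5\right) = 111 \cdot 323 = 35853$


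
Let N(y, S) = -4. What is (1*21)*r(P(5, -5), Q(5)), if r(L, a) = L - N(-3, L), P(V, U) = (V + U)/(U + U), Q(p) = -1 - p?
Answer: 84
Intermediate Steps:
P(V, U) = (U + V)/(2*U) (P(V, U) = (U + V)/((2*U)) = (U + V)*(1/(2*U)) = (U + V)/(2*U))
r(L, a) = 4 + L (r(L, a) = L - 1*(-4) = L + 4 = 4 + L)
(1*21)*r(P(5, -5), Q(5)) = (1*21)*(4 + (½)*(-5 + 5)/(-5)) = 21*(4 + (½)*(-⅕)*0) = 21*(4 + 0) = 21*4 = 84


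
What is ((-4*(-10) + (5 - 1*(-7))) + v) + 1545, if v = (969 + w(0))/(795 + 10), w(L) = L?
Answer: 1286554/805 ≈ 1598.2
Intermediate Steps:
v = 969/805 (v = (969 + 0)/(795 + 10) = 969/805 ≈ 1.2037)
((-4*(-10) + (5 - 1*(-7))) + v) + 1545 = ((-4*(-10) + (5 - 1*(-7))) + 969/805) + 1545 = ((40 + (5 + 7)) + 969/805) + 1545 = ((40 + 12) + 969/805) + 1545 = (52 + 969/805) + 1545 = 42829/805 + 1545 = 1286554/805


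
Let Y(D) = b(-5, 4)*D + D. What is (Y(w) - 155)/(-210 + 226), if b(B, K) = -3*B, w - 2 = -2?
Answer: -155/16 ≈ -9.6875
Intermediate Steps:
w = 0 (w = 2 - 2 = 0)
Y(D) = 16*D (Y(D) = (-3*(-5))*D + D = 15*D + D = 16*D)
(Y(w) - 155)/(-210 + 226) = (16*0 - 155)/(-210 + 226) = (0 - 155)/16 = -155*1/16 = -155/16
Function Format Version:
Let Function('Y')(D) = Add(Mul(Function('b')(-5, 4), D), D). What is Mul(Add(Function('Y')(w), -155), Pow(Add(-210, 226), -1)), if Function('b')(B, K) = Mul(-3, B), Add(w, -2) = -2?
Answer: Rational(-155, 16) ≈ -9.6875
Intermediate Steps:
w = 0 (w = Add(2, -2) = 0)
Function('Y')(D) = Mul(16, D) (Function('Y')(D) = Add(Mul(Mul(-3, -5), D), D) = Add(Mul(15, D), D) = Mul(16, D))
Mul(Add(Function('Y')(w), -155), Pow(Add(-210, 226), -1)) = Mul(Add(Mul(16, 0), -155), Pow(Add(-210, 226), -1)) = Mul(Add(0, -155), Pow(16, -1)) = Mul(-155, Rational(1, 16)) = Rational(-155, 16)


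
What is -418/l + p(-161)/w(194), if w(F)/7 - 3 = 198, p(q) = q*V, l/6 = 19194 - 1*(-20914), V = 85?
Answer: -78425143/8061708 ≈ -9.7281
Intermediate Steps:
l = 240648 (l = 6*(19194 - 1*(-20914)) = 6*(19194 + 20914) = 6*40108 = 240648)
p(q) = 85*q (p(q) = q*85 = 85*q)
w(F) = 1407 (w(F) = 21 + 7*198 = 21 + 1386 = 1407)
-418/l + p(-161)/w(194) = -418/240648 + (85*(-161))/1407 = -418*1/240648 - 13685*1/1407 = -209/120324 - 1955/201 = -78425143/8061708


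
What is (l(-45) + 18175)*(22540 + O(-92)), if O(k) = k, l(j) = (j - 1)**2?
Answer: 455492368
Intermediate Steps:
l(j) = (-1 + j)**2
(l(-45) + 18175)*(22540 + O(-92)) = ((-1 - 45)**2 + 18175)*(22540 - 92) = ((-46)**2 + 18175)*22448 = (2116 + 18175)*22448 = 20291*22448 = 455492368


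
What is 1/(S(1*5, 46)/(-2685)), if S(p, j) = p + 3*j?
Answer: -2685/143 ≈ -18.776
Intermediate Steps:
1/(S(1*5, 46)/(-2685)) = 1/((1*5 + 3*46)/(-2685)) = 1/((5 + 138)*(-1/2685)) = 1/(143*(-1/2685)) = 1/(-143/2685) = -2685/143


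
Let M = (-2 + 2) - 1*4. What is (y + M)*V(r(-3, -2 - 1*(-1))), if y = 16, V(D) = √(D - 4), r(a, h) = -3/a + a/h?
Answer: 0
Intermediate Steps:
V(D) = √(-4 + D)
M = -4 (M = 0 - 4 = -4)
(y + M)*V(r(-3, -2 - 1*(-1))) = (16 - 4)*√(-4 + (-3/(-3) - 3/(-2 - 1*(-1)))) = 12*√(-4 + (-3*(-⅓) - 3/(-2 + 1))) = 12*√(-4 + (1 - 3/(-1))) = 12*√(-4 + (1 - 3*(-1))) = 12*√(-4 + (1 + 3)) = 12*√(-4 + 4) = 12*√0 = 12*0 = 0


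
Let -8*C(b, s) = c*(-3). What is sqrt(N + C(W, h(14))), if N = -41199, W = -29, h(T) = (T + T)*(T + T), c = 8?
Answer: 2*I*sqrt(10299) ≈ 202.97*I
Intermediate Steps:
h(T) = 4*T**2 (h(T) = (2*T)*(2*T) = 4*T**2)
C(b, s) = 3 (C(b, s) = -(-3) = -1/8*(-24) = 3)
sqrt(N + C(W, h(14))) = sqrt(-41199 + 3) = sqrt(-41196) = 2*I*sqrt(10299)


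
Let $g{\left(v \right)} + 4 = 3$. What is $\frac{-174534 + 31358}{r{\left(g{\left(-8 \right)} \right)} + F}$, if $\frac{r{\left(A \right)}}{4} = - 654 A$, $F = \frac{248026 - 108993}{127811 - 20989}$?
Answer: $- \frac{15294346672}{279585385} \approx -54.704$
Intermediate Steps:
$g{\left(v \right)} = -1$ ($g{\left(v \right)} = -4 + 3 = -1$)
$F = \frac{139033}{106822} \approx 1.3015$
$r{\left(A \right)} = - 2616 A$ ($r{\left(A \right)} = 4 \left(- 654 A\right) = - 2616 A$)
$\frac{-174534 + 31358}{r{\left(g{\left(-8 \right)} \right)} + F} = \frac{-174534 + 31358}{\left(-2616\right) \left(-1\right) + \frac{139033}{106822}} = - \frac{143176}{2616 + \frac{139033}{106822}} = - \frac{143176}{\frac{279585385}{106822}} = \left(-143176\right) \frac{106822}{279585385} = - \frac{15294346672}{279585385}$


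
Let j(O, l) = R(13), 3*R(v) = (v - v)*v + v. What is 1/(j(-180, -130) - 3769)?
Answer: -3/11294 ≈ -0.00026563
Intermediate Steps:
R(v) = v/3 (R(v) = ((v - v)*v + v)/3 = (0*v + v)/3 = (0 + v)/3 = v/3)
j(O, l) = 13/3 (j(O, l) = (⅓)*13 = 13/3)
1/(j(-180, -130) - 3769) = 1/(13/3 - 3769) = 1/(-11294/3) = -3/11294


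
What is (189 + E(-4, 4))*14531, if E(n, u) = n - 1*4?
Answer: 2630111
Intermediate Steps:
E(n, u) = -4 + n (E(n, u) = n - 4 = -4 + n)
(189 + E(-4, 4))*14531 = (189 + (-4 - 4))*14531 = (189 - 8)*14531 = 181*14531 = 2630111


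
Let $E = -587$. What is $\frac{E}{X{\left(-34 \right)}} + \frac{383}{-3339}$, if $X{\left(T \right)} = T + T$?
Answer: $\frac{1933949}{227052} \approx 8.5177$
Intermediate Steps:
$X{\left(T \right)} = 2 T$
$\frac{E}{X{\left(-34 \right)}} + \frac{383}{-3339} = - \frac{587}{2 \left(-34\right)} + \frac{383}{-3339} = - \frac{587}{-68} + 383 \left(- \frac{1}{3339}\right) = \left(-587\right) \left(- \frac{1}{68}\right) - \frac{383}{3339} = \frac{587}{68} - \frac{383}{3339} = \frac{1933949}{227052}$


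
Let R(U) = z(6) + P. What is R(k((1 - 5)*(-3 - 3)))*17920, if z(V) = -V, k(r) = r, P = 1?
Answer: -89600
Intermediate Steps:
R(U) = -5 (R(U) = -1*6 + 1 = -6 + 1 = -5)
R(k((1 - 5)*(-3 - 3)))*17920 = -5*17920 = -89600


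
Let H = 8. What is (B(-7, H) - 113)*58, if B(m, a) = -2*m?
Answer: -5742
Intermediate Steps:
(B(-7, H) - 113)*58 = (-2*(-7) - 113)*58 = (14 - 113)*58 = -99*58 = -5742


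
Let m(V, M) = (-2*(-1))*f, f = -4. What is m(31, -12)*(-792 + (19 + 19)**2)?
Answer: -5216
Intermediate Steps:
m(V, M) = -8 (m(V, M) = -2*(-1)*(-4) = 2*(-4) = -8)
m(31, -12)*(-792 + (19 + 19)**2) = -8*(-792 + (19 + 19)**2) = -8*(-792 + 38**2) = -8*(-792 + 1444) = -8*652 = -5216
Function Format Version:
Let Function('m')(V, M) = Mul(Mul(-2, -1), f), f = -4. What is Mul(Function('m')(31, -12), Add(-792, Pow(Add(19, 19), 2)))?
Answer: -5216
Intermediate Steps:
Function('m')(V, M) = -8 (Function('m')(V, M) = Mul(Mul(-2, -1), -4) = Mul(2, -4) = -8)
Mul(Function('m')(31, -12), Add(-792, Pow(Add(19, 19), 2))) = Mul(-8, Add(-792, Pow(Add(19, 19), 2))) = Mul(-8, Add(-792, Pow(38, 2))) = Mul(-8, Add(-792, 1444)) = Mul(-8, 652) = -5216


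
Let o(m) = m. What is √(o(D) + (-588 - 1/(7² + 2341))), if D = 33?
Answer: I*√3170217890/2390 ≈ 23.558*I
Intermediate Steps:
√(o(D) + (-588 - 1/(7² + 2341))) = √(33 + (-588 - 1/(7² + 2341))) = √(33 + (-588 - 1/(49 + 2341))) = √(33 + (-588 - 1/2390)) = √(33 - 1405321/2390) = √(-1326451/2390) = I*√3170217890/2390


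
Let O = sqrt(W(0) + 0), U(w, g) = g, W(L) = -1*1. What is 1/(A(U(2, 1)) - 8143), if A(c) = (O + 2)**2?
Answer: -2035/16564904 - I/16564904 ≈ -0.00012285 - 6.0369e-8*I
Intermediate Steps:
W(L) = -1
O = I (O = sqrt(-1 + 0) = sqrt(-1) = I ≈ 1.0*I)
A(c) = (2 + I)**2 (A(c) = (I + 2)**2 = (2 + I)**2)
1/(A(U(2, 1)) - 8143) = 1/((2 + I)**2 - 8143) = 1/(-8143 + (2 + I)**2)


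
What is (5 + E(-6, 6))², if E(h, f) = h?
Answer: 1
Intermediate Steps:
(5 + E(-6, 6))² = (5 - 6)² = (-1)² = 1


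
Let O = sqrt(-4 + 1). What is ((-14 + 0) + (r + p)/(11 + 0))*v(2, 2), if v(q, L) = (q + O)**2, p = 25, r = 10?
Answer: -119/11 - 476*I*sqrt(3)/11 ≈ -10.818 - 74.951*I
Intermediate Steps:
O = I*sqrt(3) (O = sqrt(-3) = I*sqrt(3) ≈ 1.732*I)
v(q, L) = (q + I*sqrt(3))**2
((-14 + 0) + (r + p)/(11 + 0))*v(2, 2) = ((-14 + 0) + (10 + 25)/(11 + 0))*(2 + I*sqrt(3))**2 = (-14 + 35/11)*(2 + I*sqrt(3))**2 = -119*(2 + I*sqrt(3))**2/11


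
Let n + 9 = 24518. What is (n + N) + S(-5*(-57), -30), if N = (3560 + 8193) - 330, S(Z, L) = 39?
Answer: 35971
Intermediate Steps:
n = 24509 (n = -9 + 24518 = 24509)
N = 11423 (N = 11753 - 330 = 11423)
(n + N) + S(-5*(-57), -30) = (24509 + 11423) + 39 = 35932 + 39 = 35971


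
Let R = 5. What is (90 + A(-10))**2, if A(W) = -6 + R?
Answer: 7921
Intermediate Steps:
A(W) = -1 (A(W) = -6 + 5 = -1)
(90 + A(-10))**2 = (90 - 1)**2 = 89**2 = 7921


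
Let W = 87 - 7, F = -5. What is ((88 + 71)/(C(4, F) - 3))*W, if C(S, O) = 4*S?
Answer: 12720/13 ≈ 978.46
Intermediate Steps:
W = 80
((88 + 71)/(C(4, F) - 3))*W = ((88 + 71)/(4*4 - 3))*80 = (159/(16 - 3))*80 = (159/13)*80 = 12720/13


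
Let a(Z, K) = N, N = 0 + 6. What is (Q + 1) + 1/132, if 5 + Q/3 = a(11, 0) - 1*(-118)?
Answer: 47257/132 ≈ 358.01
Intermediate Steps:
N = 6
a(Z, K) = 6
Q = 357 (Q = -15 + 3*(6 - 1*(-118)) = -15 + 3*(6 + 118) = -15 + 3*124 = -15 + 372 = 357)
(Q + 1) + 1/132 = (357 + 1) + 1/132 = 358 + 1/132 = 47257/132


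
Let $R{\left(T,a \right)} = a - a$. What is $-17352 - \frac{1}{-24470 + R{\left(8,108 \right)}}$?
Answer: $- \frac{424603439}{24470} \approx -17352.0$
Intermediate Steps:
$R{\left(T,a \right)} = 0$
$-17352 - \frac{1}{-24470 + R{\left(8,108 \right)}} = -17352 - \frac{1}{-24470 + 0} = -17352 - \frac{1}{-24470} = -17352 - - \frac{1}{24470} = -17352 + \frac{1}{24470} = - \frac{424603439}{24470}$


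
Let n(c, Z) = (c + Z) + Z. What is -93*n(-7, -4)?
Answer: 1395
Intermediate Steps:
n(c, Z) = c + 2*Z (n(c, Z) = (Z + c) + Z = c + 2*Z)
-93*n(-7, -4) = -93*(-7 + 2*(-4)) = -93*(-7 - 8) = -93*(-15) = 1395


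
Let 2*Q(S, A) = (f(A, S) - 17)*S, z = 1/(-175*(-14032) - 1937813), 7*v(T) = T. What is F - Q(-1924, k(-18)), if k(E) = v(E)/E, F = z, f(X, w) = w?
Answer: -966833633453/517787 ≈ -1.8672e+6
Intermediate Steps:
v(T) = T/7
z = 1/517787 (z = 1/(2455600 - 1937813) = 1/517787 ≈ 1.9313e-6)
F = 1/517787 ≈ 1.9313e-6
k(E) = ⅐ (k(E) = (E/7)/E = ⅐)
Q(S, A) = S*(-17 + S)/2 (Q(S, A) = ((S - 17)*S)/2 = ((-17 + S)*S)/2 = (S*(-17 + S))/2 = S*(-17 + S)/2)
F - Q(-1924, k(-18)) = 1/517787 - (-1924)*(-17 - 1924)/2 = 1/517787 - (-1924)*(-1941)/2 = 1/517787 - 1*1867242 = 1/517787 - 1867242 = -966833633453/517787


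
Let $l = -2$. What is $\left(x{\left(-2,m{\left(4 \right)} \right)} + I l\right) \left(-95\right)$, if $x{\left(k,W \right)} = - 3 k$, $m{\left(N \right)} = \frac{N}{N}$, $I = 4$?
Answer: $190$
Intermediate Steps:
$m{\left(N \right)} = 1$
$\left(x{\left(-2,m{\left(4 \right)} \right)} + I l\right) \left(-95\right) = \left(\left(-3\right) \left(-2\right) + 4 \left(-2\right)\right) \left(-95\right) = \left(6 - 8\right) \left(-95\right) = \left(-2\right) \left(-95\right) = 190$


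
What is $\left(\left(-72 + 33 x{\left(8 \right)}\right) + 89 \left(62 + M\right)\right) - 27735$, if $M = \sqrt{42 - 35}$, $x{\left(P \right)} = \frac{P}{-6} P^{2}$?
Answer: $-25105 + 89 \sqrt{7} \approx -24870.0$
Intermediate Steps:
$x{\left(P \right)} = - \frac{P^{3}}{6}$ ($x{\left(P \right)} = P \left(- \frac{1}{6}\right) P^{2} = - \frac{P}{6} P^{2} = - \frac{P^{3}}{6}$)
$M = \sqrt{7} \approx 2.6458$
$\left(\left(-72 + 33 x{\left(8 \right)}\right) + 89 \left(62 + M\right)\right) - 27735 = \left(\left(-72 + 33 \left(- \frac{8^{3}}{6}\right)\right) + 89 \left(62 + \sqrt{7}\right)\right) - 27735 = \left(\left(-72 + 33 \left(\left(- \frac{1}{6}\right) 512\right)\right) + \left(5518 + 89 \sqrt{7}\right)\right) - 27735 = \left(\left(-72 + 33 \left(- \frac{256}{3}\right)\right) + \left(5518 + 89 \sqrt{7}\right)\right) - 27735 = \left(\left(-72 - 2816\right) + \left(5518 + 89 \sqrt{7}\right)\right) - 27735 = \left(-2888 + \left(5518 + 89 \sqrt{7}\right)\right) - 27735 = \left(2630 + 89 \sqrt{7}\right) - 27735 = -25105 + 89 \sqrt{7}$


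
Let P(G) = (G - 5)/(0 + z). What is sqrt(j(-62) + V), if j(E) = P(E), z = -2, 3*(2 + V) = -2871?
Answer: I*sqrt(3702)/2 ≈ 30.422*I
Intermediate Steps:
V = -959 (V = -2 + (1/3)*(-2871) = -2 - 957 = -959)
P(G) = 5/2 - G/2 (P(G) = (G - 5)/(0 - 2) = (-5 + G)/(-2) = (-5 + G)*(-1/2) = 5/2 - G/2)
j(E) = 5/2 - E/2
sqrt(j(-62) + V) = sqrt((5/2 - 1/2*(-62)) - 959) = sqrt((5/2 + 31) - 959) = sqrt(67/2 - 959) = sqrt(-1851/2) = I*sqrt(3702)/2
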